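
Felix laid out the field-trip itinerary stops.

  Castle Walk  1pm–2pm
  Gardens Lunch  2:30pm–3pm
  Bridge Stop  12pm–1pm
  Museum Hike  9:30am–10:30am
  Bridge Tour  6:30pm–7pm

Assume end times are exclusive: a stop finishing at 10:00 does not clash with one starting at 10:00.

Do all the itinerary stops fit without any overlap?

Yes

Sorted by start: Museum Hike, Bridge Stop, Castle Walk, Gardens Lunch, Bridge Tour.
Bridge Stop starts after Museum Hike ends; Museum Hike is clear from here.
Castle Walk starts exactly when Bridge Stop ends (back-to-back, no overlap); Bridge Stop is clear from here.
Gardens Lunch starts after Castle Walk ends; Castle Walk is clear from here.
Bridge Tour starts after Gardens Lunch ends.
Every pair is clear; the schedule has no overlaps.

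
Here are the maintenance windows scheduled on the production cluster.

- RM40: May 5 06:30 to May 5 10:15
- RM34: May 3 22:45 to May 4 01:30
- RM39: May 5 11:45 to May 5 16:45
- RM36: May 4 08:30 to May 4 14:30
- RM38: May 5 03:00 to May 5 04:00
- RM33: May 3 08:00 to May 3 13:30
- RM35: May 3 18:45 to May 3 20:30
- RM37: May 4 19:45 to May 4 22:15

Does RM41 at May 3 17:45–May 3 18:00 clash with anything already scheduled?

RM33: ends May 3 13:30 at or before RM41 starts May 3 17:45 → clear.
RM35: starts May 3 18:45 at or after RM41 ends May 3 18:00 → clear.
RM34: starts May 3 22:45 at or after RM41 ends May 3 18:00 → clear.
RM36: starts May 4 08:30 at or after RM41 ends May 3 18:00 → clear.
RM37: starts May 4 19:45 at or after RM41 ends May 3 18:00 → clear.
RM38: starts May 5 03:00 at or after RM41 ends May 3 18:00 → clear.
RM40: starts May 5 06:30 at or after RM41 ends May 3 18:00 → clear.
RM39: starts May 5 11:45 at or after RM41 ends May 3 18:00 → clear.

No — it doesn't clash with anything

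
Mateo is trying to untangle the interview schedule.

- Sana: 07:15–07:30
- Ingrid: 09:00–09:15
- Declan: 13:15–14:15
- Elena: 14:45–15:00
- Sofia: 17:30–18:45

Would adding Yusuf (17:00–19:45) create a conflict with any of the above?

Sana: ends 07:30 at or before Yusuf starts 17:00 → clear.
Ingrid: ends 09:15 at or before Yusuf starts 17:00 → clear.
Declan: ends 14:15 at or before Yusuf starts 17:00 → clear.
Elena: ends 15:00 at or before Yusuf starts 17:00 → clear.
Sofia: starts 17:30 before Yusuf ends 19:45, and ends 18:45 after Yusuf starts 17:00 → overlap.
Yusuf overlaps Sofia.

Yes — it overlaps Sofia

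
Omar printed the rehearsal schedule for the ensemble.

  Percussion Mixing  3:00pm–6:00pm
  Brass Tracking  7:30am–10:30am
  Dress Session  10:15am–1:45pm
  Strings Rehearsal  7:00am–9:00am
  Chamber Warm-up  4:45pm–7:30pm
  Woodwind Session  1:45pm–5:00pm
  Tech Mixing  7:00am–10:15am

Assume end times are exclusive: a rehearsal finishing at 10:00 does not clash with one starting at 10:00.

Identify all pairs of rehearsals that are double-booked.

Sorted by start: Tech Mixing, Strings Rehearsal, Brass Tracking, Dress Session, Woodwind Session, Percussion Mixing, Chamber Warm-up.
Strings Rehearsal starts before Tech Mixing ends → Tech Mixing and Strings Rehearsal overlap.
Brass Tracking starts before Tech Mixing ends → Tech Mixing and Brass Tracking overlap.
Dress Session starts exactly when Tech Mixing ends (back-to-back, no overlap), so Tech Mixing has no further overlaps.
Brass Tracking starts before Strings Rehearsal ends → Strings Rehearsal and Brass Tracking overlap.
Dress Session starts after Strings Rehearsal ends, so Strings Rehearsal has no further overlaps.
Dress Session starts before Brass Tracking ends → Brass Tracking and Dress Session overlap.
Woodwind Session starts after Brass Tracking ends, so Brass Tracking has no further overlaps.
Woodwind Session starts exactly when Dress Session ends (back-to-back, no overlap), so Dress Session has no further overlaps.
Percussion Mixing starts before Woodwind Session ends → Woodwind Session and Percussion Mixing overlap.
Chamber Warm-up starts before Woodwind Session ends → Woodwind Session and Chamber Warm-up overlap.
Chamber Warm-up starts before Percussion Mixing ends → Percussion Mixing and Chamber Warm-up overlap.

Brass Tracking & Dress Session, Brass Tracking & Strings Rehearsal, Brass Tracking & Tech Mixing, Chamber Warm-up & Percussion Mixing, Chamber Warm-up & Woodwind Session, Percussion Mixing & Woodwind Session, Strings Rehearsal & Tech Mixing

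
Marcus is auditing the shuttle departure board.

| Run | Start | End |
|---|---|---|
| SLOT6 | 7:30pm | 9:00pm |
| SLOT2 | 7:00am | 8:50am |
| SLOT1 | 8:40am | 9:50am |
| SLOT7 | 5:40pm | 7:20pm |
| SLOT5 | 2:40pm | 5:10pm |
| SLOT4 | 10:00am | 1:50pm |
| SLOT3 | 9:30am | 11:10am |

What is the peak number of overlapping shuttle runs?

2

Sort all start/end points and keep a running count:
7:00am start SLOT2 → 1
8:40am start SLOT1 → 2
8:50am end SLOT2 → 1
9:30am start SLOT3 → 2
9:50am end SLOT1 → 1
10:00am start SLOT4 → 2
11:10am end SLOT3 → 1
1:50pm end SLOT4 → 0
2:40pm start SLOT5 → 1
5:10pm end SLOT5 → 0
5:40pm start SLOT7 → 1
7:20pm end SLOT7 → 0
7:30pm start SLOT6 → 1
9:00pm end SLOT6 → 0
Peak is 2, at 8:40am (SLOT1, SLOT2).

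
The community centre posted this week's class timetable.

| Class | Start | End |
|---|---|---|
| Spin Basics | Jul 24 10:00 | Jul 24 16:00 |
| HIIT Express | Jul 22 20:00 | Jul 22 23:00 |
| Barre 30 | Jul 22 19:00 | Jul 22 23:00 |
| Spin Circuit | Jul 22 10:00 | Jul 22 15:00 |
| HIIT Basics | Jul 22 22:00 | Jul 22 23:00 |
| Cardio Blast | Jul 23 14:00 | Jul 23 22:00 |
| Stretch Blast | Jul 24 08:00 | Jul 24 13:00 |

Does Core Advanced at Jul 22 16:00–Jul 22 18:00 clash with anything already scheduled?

Spin Circuit: ends Jul 22 15:00 at or before Core Advanced starts Jul 22 16:00 → clear.
Barre 30: starts Jul 22 19:00 at or after Core Advanced ends Jul 22 18:00 → clear.
HIIT Express: starts Jul 22 20:00 at or after Core Advanced ends Jul 22 18:00 → clear.
HIIT Basics: starts Jul 22 22:00 at or after Core Advanced ends Jul 22 18:00 → clear.
Cardio Blast: starts Jul 23 14:00 at or after Core Advanced ends Jul 22 18:00 → clear.
Stretch Blast: starts Jul 24 08:00 at or after Core Advanced ends Jul 22 18:00 → clear.
Spin Basics: starts Jul 24 10:00 at or after Core Advanced ends Jul 22 18:00 → clear.

No — it doesn't clash with anything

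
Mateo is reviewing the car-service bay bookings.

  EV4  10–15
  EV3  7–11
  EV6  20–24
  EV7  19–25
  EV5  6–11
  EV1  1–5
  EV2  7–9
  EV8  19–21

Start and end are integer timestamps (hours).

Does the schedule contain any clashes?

Sorted by start: EV1, EV5, EV2, EV3, EV4, EV7, EV8, EV6.
EV5 starts after EV1 ends, so EV1 has no further overlaps.
EV2 starts before EV5 ends → EV5 and EV2 overlap.
That's a conflict, so the schedule is not conflict-free.

Yes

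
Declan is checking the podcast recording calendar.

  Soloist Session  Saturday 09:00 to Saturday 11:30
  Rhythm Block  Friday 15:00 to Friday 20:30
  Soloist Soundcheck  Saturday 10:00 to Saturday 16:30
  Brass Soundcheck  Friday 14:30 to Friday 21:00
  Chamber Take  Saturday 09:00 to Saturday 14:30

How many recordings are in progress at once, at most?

Walk through starts and ends in time order (an end at T is processed before a start at T):
Friday 14:30 start Brass Soundcheck → 1
Friday 15:00 start Rhythm Block → 2
Friday 20:30 end Rhythm Block → 1
Friday 21:00 end Brass Soundcheck → 0
Saturday 09:00 start Chamber Take → 1
Saturday 09:00 start Soloist Session → 2
Saturday 10:00 start Soloist Soundcheck → 3
Saturday 11:30 end Soloist Session → 2
Saturday 14:30 end Chamber Take → 1
Saturday 16:30 end Soloist Soundcheck → 0
Peak is 3, at Saturday 10:00 (Chamber Take, Soloist Session, Soloist Soundcheck).

3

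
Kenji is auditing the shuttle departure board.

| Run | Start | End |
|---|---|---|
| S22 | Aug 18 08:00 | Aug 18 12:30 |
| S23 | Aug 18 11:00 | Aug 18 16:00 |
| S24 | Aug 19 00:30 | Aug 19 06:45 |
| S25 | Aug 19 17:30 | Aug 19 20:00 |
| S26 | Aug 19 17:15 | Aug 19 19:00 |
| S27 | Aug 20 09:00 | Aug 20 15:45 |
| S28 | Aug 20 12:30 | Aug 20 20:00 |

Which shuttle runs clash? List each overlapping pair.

S22 & S23, S25 & S26, S27 & S28

Two intervals overlap when each starts before the other ends.
Sorted by start: S22, S23, S24, S26, S25, S27, S28.
S23 starts before S22 ends → S22 and S23 overlap.
S24 starts after S22 ends, so S22 has no further overlaps.
S24 starts after S23 ends, so S23 has no further overlaps.
S26 starts after S24 ends, so S24 has no further overlaps.
S25 starts before S26 ends → S26 and S25 overlap.
S27 starts after S26 ends, so S26 has no further overlaps.
S27 starts after S25 ends, so S25 has no further overlaps.
S28 starts before S27 ends → S27 and S28 overlap.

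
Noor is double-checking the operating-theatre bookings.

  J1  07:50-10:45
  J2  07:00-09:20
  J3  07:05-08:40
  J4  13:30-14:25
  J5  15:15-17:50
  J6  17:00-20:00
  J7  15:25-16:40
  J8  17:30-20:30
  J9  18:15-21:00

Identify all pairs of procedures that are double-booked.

J1 & J2, J1 & J3, J2 & J3, J5 & J6, J5 & J7, J5 & J8, J6 & J8, J6 & J9, J8 & J9

Two intervals overlap when each starts before the other ends.
Sorted by start: J2, J3, J1, J4, J5, J7, J6, J8, J9.
J3 starts before J2 ends → J2 and J3 overlap.
J1 starts before J2 ends → J2 and J1 overlap.
J4 starts after J2 ends, so nothing later overlaps J2 either.
J1 starts before J3 ends → J3 and J1 overlap.
J4 starts after J3 ends, so nothing later overlaps J3 either.
J4 starts after J1 ends, so nothing later overlaps J1 either.
J5 starts after J4 ends, so nothing later overlaps J4 either.
J7 starts before J5 ends → J5 and J7 overlap.
J6 starts before J5 ends → J5 and J6 overlap.
J8 starts before J5 ends → J5 and J8 overlap.
J9 starts after J5 ends.
J6 starts after J7 ends, so nothing later overlaps J7 either.
J8 starts before J6 ends → J6 and J8 overlap.
J9 starts before J6 ends → J6 and J9 overlap.
J9 starts before J8 ends → J8 and J9 overlap.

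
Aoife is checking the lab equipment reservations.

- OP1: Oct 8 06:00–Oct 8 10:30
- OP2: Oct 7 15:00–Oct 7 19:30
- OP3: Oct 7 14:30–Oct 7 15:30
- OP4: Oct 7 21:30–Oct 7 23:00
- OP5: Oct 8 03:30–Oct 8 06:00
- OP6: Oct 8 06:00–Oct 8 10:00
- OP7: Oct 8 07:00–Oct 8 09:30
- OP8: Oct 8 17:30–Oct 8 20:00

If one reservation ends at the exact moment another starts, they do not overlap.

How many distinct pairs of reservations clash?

4

Sorted by start: OP3, OP2, OP4, OP5, OP1, OP6, OP7, OP8.
OP2 starts before OP3 ends → OP3 and OP2 overlap.
OP4 starts after OP3 ends — done with OP3.
OP4 starts after OP2 ends — done with OP2.
OP5 starts after OP4 ends — done with OP4.
OP1 starts exactly when OP5 ends (back-to-back, no overlap) — done with OP5.
OP6 starts before OP1 ends → OP1 and OP6 overlap.
OP7 starts before OP1 ends → OP1 and OP7 overlap.
OP8 starts after OP1 ends.
OP7 starts before OP6 ends → OP6 and OP7 overlap.
OP8 starts after OP6 ends.
OP8 starts after OP7 ends.
Overlapping pairs: OP1 & OP6, OP1 & OP7, OP2 & OP3, OP6 & OP7 — 4 in total.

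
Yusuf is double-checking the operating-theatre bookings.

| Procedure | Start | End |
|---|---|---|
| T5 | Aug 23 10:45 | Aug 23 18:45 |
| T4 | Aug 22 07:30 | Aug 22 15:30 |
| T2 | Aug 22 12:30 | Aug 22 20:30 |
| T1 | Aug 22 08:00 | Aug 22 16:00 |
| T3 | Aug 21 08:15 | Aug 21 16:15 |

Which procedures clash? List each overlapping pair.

Sorted by start: T3, T4, T1, T2, T5.
T4 starts after T3 ends; T3 is clear from here.
T1 starts before T4 ends → T4 and T1 overlap.
T2 starts before T4 ends → T4 and T2 overlap.
T5 starts after T4 ends.
T2 starts before T1 ends → T1 and T2 overlap.
T5 starts after T1 ends.
T5 starts after T2 ends.

T1 & T2, T1 & T4, T2 & T4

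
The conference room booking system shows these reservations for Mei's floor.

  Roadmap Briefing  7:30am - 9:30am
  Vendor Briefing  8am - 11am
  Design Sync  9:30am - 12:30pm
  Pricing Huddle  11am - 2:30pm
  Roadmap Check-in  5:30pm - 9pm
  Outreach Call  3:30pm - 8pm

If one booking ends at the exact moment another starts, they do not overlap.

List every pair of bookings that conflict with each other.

Design Sync & Pricing Huddle, Design Sync & Vendor Briefing, Outreach Call & Roadmap Check-in, Roadmap Briefing & Vendor Briefing

Check each pair: they overlap iff neither finishes before the other starts.
Sorted by start: Roadmap Briefing, Vendor Briefing, Design Sync, Pricing Huddle, Outreach Call, Roadmap Check-in.
Vendor Briefing starts before Roadmap Briefing ends → Roadmap Briefing and Vendor Briefing overlap.
Design Sync starts exactly when Roadmap Briefing ends (back-to-back, no overlap), so nothing later overlaps Roadmap Briefing either.
Design Sync starts before Vendor Briefing ends → Vendor Briefing and Design Sync overlap.
Pricing Huddle starts exactly when Vendor Briefing ends (back-to-back, no overlap), so nothing later overlaps Vendor Briefing either.
Pricing Huddle starts before Design Sync ends → Design Sync and Pricing Huddle overlap.
Outreach Call starts after Design Sync ends, so nothing later overlaps Design Sync either.
Outreach Call starts after Pricing Huddle ends, so nothing later overlaps Pricing Huddle either.
Roadmap Check-in starts before Outreach Call ends → Outreach Call and Roadmap Check-in overlap.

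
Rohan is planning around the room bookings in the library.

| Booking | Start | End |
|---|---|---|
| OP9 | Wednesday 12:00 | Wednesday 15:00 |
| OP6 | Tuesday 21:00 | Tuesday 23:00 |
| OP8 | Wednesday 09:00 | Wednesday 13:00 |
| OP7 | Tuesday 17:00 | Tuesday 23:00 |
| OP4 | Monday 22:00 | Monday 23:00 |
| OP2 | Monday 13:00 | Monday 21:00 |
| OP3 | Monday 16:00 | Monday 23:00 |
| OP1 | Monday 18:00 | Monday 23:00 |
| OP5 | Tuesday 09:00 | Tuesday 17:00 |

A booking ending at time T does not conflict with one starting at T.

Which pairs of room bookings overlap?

Check each pair: they overlap iff neither finishes before the other starts.
Sorted by start: OP2, OP3, OP1, OP4, OP5, OP7, OP6, OP8, OP9.
OP3 starts before OP2 ends → OP2 and OP3 overlap.
OP1 starts before OP2 ends → OP2 and OP1 overlap.
OP4 starts after OP2 ends — done with OP2.
OP1 starts before OP3 ends → OP3 and OP1 overlap.
OP4 starts before OP3 ends → OP3 and OP4 overlap.
OP5 starts after OP3 ends — done with OP3.
OP4 starts before OP1 ends → OP1 and OP4 overlap.
OP5 starts after OP1 ends — done with OP1.
OP5 starts after OP4 ends — done with OP4.
OP7 starts exactly when OP5 ends (back-to-back, no overlap) — done with OP5.
OP6 starts before OP7 ends → OP7 and OP6 overlap.
OP8 starts after OP7 ends — done with OP7.
OP8 starts after OP6 ends — done with OP6.
OP9 starts before OP8 ends → OP8 and OP9 overlap.

OP1 & OP2, OP1 & OP3, OP1 & OP4, OP2 & OP3, OP3 & OP4, OP6 & OP7, OP8 & OP9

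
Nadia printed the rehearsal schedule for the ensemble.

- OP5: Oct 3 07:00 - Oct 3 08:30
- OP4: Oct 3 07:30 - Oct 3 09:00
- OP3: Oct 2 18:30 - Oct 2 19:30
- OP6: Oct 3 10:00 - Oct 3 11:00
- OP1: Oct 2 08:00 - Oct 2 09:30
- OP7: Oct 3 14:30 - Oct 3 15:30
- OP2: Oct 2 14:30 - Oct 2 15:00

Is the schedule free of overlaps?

No

Sorted by start: OP1, OP2, OP3, OP5, OP4, OP6, OP7.
OP2 starts after OP1 ends; OP1 is clear from here.
OP3 starts after OP2 ends; OP2 is clear from here.
OP5 starts after OP3 ends; OP3 is clear from here.
OP4 starts before OP5 ends → OP5 and OP4 overlap.
That's a conflict, so the schedule is not conflict-free.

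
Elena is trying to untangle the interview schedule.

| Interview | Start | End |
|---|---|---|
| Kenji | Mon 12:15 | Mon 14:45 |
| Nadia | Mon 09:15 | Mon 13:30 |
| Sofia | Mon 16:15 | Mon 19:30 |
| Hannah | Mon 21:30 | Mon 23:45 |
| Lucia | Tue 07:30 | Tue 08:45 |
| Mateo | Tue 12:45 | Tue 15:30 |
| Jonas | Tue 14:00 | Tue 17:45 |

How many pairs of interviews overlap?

Sorted by start: Nadia, Kenji, Sofia, Hannah, Lucia, Mateo, Jonas.
Kenji starts before Nadia ends → Nadia and Kenji overlap.
Sofia starts after Nadia ends — done with Nadia.
Sofia starts after Kenji ends — done with Kenji.
Hannah starts after Sofia ends — done with Sofia.
Lucia starts after Hannah ends — done with Hannah.
Mateo starts after Lucia ends — done with Lucia.
Jonas starts before Mateo ends → Mateo and Jonas overlap.
Overlapping pairs: Jonas & Mateo, Kenji & Nadia — 2 in total.

2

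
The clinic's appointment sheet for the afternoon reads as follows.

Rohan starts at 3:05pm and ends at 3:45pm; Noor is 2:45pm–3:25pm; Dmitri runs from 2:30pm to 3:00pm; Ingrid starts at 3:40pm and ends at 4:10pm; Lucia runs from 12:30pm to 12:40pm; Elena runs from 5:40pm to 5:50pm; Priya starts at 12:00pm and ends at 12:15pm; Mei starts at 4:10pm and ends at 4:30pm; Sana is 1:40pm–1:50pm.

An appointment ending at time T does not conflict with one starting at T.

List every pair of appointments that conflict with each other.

Sorted by start: Priya, Lucia, Sana, Dmitri, Noor, Rohan, Ingrid, Mei, Elena.
Lucia starts after Priya ends, so nothing later overlaps Priya either.
Sana starts after Lucia ends, so nothing later overlaps Lucia either.
Dmitri starts after Sana ends, so nothing later overlaps Sana either.
Noor starts before Dmitri ends → Dmitri and Noor overlap.
Rohan starts after Dmitri ends, so nothing later overlaps Dmitri either.
Rohan starts before Noor ends → Noor and Rohan overlap.
Ingrid starts after Noor ends, so nothing later overlaps Noor either.
Ingrid starts before Rohan ends → Rohan and Ingrid overlap.
Mei starts after Rohan ends, so nothing later overlaps Rohan either.
Mei starts exactly when Ingrid ends (back-to-back, no overlap), so nothing later overlaps Ingrid either.
Elena starts after Mei ends.

Dmitri & Noor, Ingrid & Rohan, Noor & Rohan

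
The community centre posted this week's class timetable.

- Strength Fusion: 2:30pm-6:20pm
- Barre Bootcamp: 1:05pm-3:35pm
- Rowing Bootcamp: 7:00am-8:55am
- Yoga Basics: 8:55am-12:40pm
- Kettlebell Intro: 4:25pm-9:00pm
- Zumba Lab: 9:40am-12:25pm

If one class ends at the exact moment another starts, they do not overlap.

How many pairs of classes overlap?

Two intervals overlap when each starts before the other ends.
Sorted by start: Rowing Bootcamp, Yoga Basics, Zumba Lab, Barre Bootcamp, Strength Fusion, Kettlebell Intro.
Yoga Basics starts exactly when Rowing Bootcamp ends (back-to-back, no overlap), so nothing later overlaps Rowing Bootcamp either.
Zumba Lab starts before Yoga Basics ends → Yoga Basics and Zumba Lab overlap.
Barre Bootcamp starts after Yoga Basics ends, so nothing later overlaps Yoga Basics either.
Barre Bootcamp starts after Zumba Lab ends, so nothing later overlaps Zumba Lab either.
Strength Fusion starts before Barre Bootcamp ends → Barre Bootcamp and Strength Fusion overlap.
Kettlebell Intro starts after Barre Bootcamp ends.
Kettlebell Intro starts before Strength Fusion ends → Strength Fusion and Kettlebell Intro overlap.
Overlapping pairs: Barre Bootcamp & Strength Fusion, Kettlebell Intro & Strength Fusion, Yoga Basics & Zumba Lab — 3 in total.

3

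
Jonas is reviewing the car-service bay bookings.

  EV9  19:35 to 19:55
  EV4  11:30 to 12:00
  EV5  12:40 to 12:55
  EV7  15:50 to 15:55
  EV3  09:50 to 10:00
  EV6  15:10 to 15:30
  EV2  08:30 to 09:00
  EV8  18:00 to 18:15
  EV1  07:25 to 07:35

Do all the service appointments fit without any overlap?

Check each pair: they overlap iff neither finishes before the other starts.
Sorted by start: EV1, EV2, EV3, EV4, EV5, EV6, EV7, EV8, EV9.
EV2 starts after EV1 ends — done with EV1.
EV3 starts after EV2 ends — done with EV2.
EV4 starts after EV3 ends — done with EV3.
EV5 starts after EV4 ends — done with EV4.
EV6 starts after EV5 ends — done with EV5.
EV7 starts after EV6 ends — done with EV6.
EV8 starts after EV7 ends — done with EV7.
EV9 starts after EV8 ends.
Every pair is clear; the schedule has no overlaps.

Yes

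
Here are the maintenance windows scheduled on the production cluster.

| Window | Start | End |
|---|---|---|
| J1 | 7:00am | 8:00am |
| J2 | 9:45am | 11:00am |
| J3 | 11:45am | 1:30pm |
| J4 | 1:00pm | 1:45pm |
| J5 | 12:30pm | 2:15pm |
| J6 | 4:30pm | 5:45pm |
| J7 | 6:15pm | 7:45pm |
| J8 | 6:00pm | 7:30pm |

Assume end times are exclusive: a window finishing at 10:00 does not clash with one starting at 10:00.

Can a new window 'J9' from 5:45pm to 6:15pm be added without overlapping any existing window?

J1: ends 8:00am at or before J9 starts 5:45pm → clear.
J2: ends 11:00am at or before J9 starts 5:45pm → clear.
J3: ends 1:30pm at or before J9 starts 5:45pm → clear.
J5: ends 2:15pm at or before J9 starts 5:45pm → clear.
J4: ends 1:45pm at or before J9 starts 5:45pm → clear.
J6: ends 5:45pm at or before J9 starts 5:45pm → clear.
J8: starts 6:00pm before J9 ends 6:15pm, and ends 7:30pm after J9 starts 5:45pm → overlap.
J7: starts 6:15pm at or after J9 ends 6:15pm → clear.
J9 overlaps J8.

No — it overlaps J8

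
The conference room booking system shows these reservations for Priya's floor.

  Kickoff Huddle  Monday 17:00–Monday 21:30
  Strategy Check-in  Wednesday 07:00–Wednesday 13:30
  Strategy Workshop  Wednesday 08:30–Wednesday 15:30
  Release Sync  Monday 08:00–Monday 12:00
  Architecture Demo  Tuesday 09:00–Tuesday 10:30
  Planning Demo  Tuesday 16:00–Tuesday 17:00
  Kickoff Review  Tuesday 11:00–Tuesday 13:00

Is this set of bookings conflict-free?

Sorted by start: Release Sync, Kickoff Huddle, Architecture Demo, Kickoff Review, Planning Demo, Strategy Check-in, Strategy Workshop.
Kickoff Huddle starts after Release Sync ends; Release Sync is clear from here.
Architecture Demo starts after Kickoff Huddle ends; Kickoff Huddle is clear from here.
Kickoff Review starts after Architecture Demo ends; Architecture Demo is clear from here.
Planning Demo starts after Kickoff Review ends; Kickoff Review is clear from here.
Strategy Check-in starts after Planning Demo ends; Planning Demo is clear from here.
Strategy Workshop starts before Strategy Check-in ends → Strategy Check-in and Strategy Workshop overlap.
That's a conflict, so the schedule is not conflict-free.

No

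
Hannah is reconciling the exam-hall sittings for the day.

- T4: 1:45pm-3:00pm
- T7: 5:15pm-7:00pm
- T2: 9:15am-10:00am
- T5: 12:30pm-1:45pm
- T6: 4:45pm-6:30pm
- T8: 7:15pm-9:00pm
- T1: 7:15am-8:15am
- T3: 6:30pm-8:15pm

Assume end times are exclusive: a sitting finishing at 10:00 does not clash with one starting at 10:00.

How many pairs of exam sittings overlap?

3

Sorted by start: T1, T2, T5, T4, T6, T7, T3, T8.
T2 starts after T1 ends, so T1 has no further overlaps.
T5 starts after T2 ends, so T2 has no further overlaps.
T4 starts exactly when T5 ends (back-to-back, no overlap), so T5 has no further overlaps.
T6 starts after T4 ends, so T4 has no further overlaps.
T7 starts before T6 ends → T6 and T7 overlap.
T3 starts exactly when T6 ends (back-to-back, no overlap), so T6 has no further overlaps.
T3 starts before T7 ends → T7 and T3 overlap.
T8 starts after T7 ends.
T8 starts before T3 ends → T3 and T8 overlap.
Overlapping pairs: T3 & T7, T3 & T8, T6 & T7 — 3 in total.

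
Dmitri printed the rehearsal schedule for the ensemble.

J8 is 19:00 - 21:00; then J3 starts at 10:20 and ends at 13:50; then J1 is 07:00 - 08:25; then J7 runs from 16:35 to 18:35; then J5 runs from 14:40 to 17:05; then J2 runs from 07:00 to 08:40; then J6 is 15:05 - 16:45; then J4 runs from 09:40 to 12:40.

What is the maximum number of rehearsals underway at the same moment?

3

Sweep the timeline, counting +1 at each start and −1 at each end (ends before starts at a tie):
07:00 start J1 → 1
07:00 start J2 → 2
08:25 end J1 → 1
08:40 end J2 → 0
09:40 start J4 → 1
10:20 start J3 → 2
12:40 end J4 → 1
13:50 end J3 → 0
14:40 start J5 → 1
15:05 start J6 → 2
16:35 start J7 → 3
16:45 end J6 → 2
17:05 end J5 → 1
18:35 end J7 → 0
19:00 start J8 → 1
21:00 end J8 → 0
Peak is 3, at 16:35 (J5, J6, J7).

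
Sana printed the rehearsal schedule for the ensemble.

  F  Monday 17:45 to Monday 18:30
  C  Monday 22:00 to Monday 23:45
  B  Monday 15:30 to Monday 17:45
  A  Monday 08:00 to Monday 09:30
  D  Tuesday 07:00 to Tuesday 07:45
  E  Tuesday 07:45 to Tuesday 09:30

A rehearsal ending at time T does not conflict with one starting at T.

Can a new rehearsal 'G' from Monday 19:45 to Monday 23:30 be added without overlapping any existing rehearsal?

A: ends Monday 09:30 at or before G starts Monday 19:45 → clear.
B: ends Monday 17:45 at or before G starts Monday 19:45 → clear.
F: ends Monday 18:30 at or before G starts Monday 19:45 → clear.
C: starts Monday 22:00 before G ends Monday 23:30, and ends Monday 23:45 after G starts Monday 19:45 → overlap.
D: starts Tuesday 07:00 at or after G ends Monday 23:30 → clear.
E: starts Tuesday 07:45 at or after G ends Monday 23:30 → clear.
G overlaps C.

No — it overlaps C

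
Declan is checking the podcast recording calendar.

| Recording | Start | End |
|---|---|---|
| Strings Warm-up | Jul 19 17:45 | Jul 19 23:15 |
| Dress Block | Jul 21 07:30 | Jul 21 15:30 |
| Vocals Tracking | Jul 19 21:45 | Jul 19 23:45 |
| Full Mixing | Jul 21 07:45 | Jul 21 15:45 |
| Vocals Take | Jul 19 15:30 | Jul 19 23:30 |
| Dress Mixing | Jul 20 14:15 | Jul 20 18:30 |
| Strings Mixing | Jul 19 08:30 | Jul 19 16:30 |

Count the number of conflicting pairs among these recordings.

Sorted by start: Strings Mixing, Vocals Take, Strings Warm-up, Vocals Tracking, Dress Mixing, Dress Block, Full Mixing.
Vocals Take starts before Strings Mixing ends → Strings Mixing and Vocals Take overlap.
Strings Warm-up starts after Strings Mixing ends — done with Strings Mixing.
Strings Warm-up starts before Vocals Take ends → Vocals Take and Strings Warm-up overlap.
Vocals Tracking starts before Vocals Take ends → Vocals Take and Vocals Tracking overlap.
Dress Mixing starts after Vocals Take ends — done with Vocals Take.
Vocals Tracking starts before Strings Warm-up ends → Strings Warm-up and Vocals Tracking overlap.
Dress Mixing starts after Strings Warm-up ends — done with Strings Warm-up.
Dress Mixing starts after Vocals Tracking ends — done with Vocals Tracking.
Dress Block starts after Dress Mixing ends — done with Dress Mixing.
Full Mixing starts before Dress Block ends → Dress Block and Full Mixing overlap.
Overlapping pairs: Dress Block & Full Mixing, Strings Mixing & Vocals Take, Strings Warm-up & Vocals Take, Strings Warm-up & Vocals Tracking, Vocals Take & Vocals Tracking — 5 in total.

5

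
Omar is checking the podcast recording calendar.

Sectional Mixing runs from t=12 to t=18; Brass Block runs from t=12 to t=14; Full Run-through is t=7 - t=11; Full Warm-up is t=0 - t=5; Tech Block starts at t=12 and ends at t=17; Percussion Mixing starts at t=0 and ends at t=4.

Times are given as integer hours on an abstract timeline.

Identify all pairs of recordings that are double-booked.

Sorted by start: Full Warm-up, Percussion Mixing, Full Run-through, Brass Block, Sectional Mixing, Tech Block.
Percussion Mixing starts before Full Warm-up ends → Full Warm-up and Percussion Mixing overlap.
Full Run-through starts after Full Warm-up ends, so nothing later overlaps Full Warm-up either.
Full Run-through starts after Percussion Mixing ends, so nothing later overlaps Percussion Mixing either.
Brass Block starts after Full Run-through ends, so nothing later overlaps Full Run-through either.
Sectional Mixing starts before Brass Block ends → Brass Block and Sectional Mixing overlap.
Tech Block starts before Brass Block ends → Brass Block and Tech Block overlap.
Tech Block starts before Sectional Mixing ends → Sectional Mixing and Tech Block overlap.

Brass Block & Sectional Mixing, Brass Block & Tech Block, Full Warm-up & Percussion Mixing, Sectional Mixing & Tech Block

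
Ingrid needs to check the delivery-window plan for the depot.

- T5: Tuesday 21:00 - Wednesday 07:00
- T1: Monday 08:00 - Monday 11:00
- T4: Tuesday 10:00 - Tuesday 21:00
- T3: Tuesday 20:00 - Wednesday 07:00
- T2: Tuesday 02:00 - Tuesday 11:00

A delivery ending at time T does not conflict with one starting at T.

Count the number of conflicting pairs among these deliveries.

Check each pair: they overlap iff neither finishes before the other starts.
Sorted by start: T1, T2, T4, T3, T5.
T2 starts after T1 ends, so T1 has no further overlaps.
T4 starts before T2 ends → T2 and T4 overlap.
T3 starts after T2 ends, so T2 has no further overlaps.
T3 starts before T4 ends → T4 and T3 overlap.
T5 starts exactly when T4 ends (back-to-back, no overlap).
T5 starts before T3 ends → T3 and T5 overlap.
Overlapping pairs: T2 & T4, T3 & T4, T3 & T5 — 3 in total.

3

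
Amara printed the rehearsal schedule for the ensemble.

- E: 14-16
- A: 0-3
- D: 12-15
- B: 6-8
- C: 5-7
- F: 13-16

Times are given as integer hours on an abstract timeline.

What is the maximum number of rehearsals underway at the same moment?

Sort all start/end points and keep a running count:
0 start A → 1
3 end A → 0
5 start C → 1
6 start B → 2
7 end C → 1
8 end B → 0
12 start D → 1
13 start F → 2
14 start E → 3
15 end D → 2
16 end E → 1
16 end F → 0
Peak is 3, at 14 (D, E, F).

3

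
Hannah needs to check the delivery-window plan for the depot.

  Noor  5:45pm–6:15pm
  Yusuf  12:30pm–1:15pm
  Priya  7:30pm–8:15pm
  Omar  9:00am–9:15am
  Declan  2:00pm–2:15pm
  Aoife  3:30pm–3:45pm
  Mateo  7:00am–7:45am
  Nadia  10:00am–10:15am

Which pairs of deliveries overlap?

Sorted by start: Mateo, Omar, Nadia, Yusuf, Declan, Aoife, Noor, Priya.
Omar starts after Mateo ends; Mateo is clear from here.
Nadia starts after Omar ends; Omar is clear from here.
Yusuf starts after Nadia ends; Nadia is clear from here.
Declan starts after Yusuf ends; Yusuf is clear from here.
Aoife starts after Declan ends; Declan is clear from here.
Noor starts after Aoife ends; Aoife is clear from here.
Priya starts after Noor ends.

none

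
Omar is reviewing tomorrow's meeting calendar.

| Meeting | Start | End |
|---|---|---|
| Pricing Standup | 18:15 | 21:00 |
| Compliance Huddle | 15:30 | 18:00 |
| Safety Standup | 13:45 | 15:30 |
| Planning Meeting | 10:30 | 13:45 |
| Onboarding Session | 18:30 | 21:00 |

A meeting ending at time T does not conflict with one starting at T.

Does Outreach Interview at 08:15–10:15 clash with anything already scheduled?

Planning Meeting: starts 10:30 at or after Outreach Interview ends 10:15 → clear.
Safety Standup: starts 13:45 at or after Outreach Interview ends 10:15 → clear.
Compliance Huddle: starts 15:30 at or after Outreach Interview ends 10:15 → clear.
Pricing Standup: starts 18:15 at or after Outreach Interview ends 10:15 → clear.
Onboarding Session: starts 18:30 at or after Outreach Interview ends 10:15 → clear.

No — it doesn't clash with anything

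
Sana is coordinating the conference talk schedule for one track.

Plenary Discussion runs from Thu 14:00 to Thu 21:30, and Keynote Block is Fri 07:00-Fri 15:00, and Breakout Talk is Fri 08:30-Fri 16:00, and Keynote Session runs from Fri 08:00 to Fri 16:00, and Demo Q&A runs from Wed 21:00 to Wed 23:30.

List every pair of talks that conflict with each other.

Two intervals overlap when each starts before the other ends.
Sorted by start: Demo Q&A, Plenary Discussion, Keynote Block, Keynote Session, Breakout Talk.
Plenary Discussion starts after Demo Q&A ends, so nothing later overlaps Demo Q&A either.
Keynote Block starts after Plenary Discussion ends, so nothing later overlaps Plenary Discussion either.
Keynote Session starts before Keynote Block ends → Keynote Block and Keynote Session overlap.
Breakout Talk starts before Keynote Block ends → Keynote Block and Breakout Talk overlap.
Breakout Talk starts before Keynote Session ends → Keynote Session and Breakout Talk overlap.

Breakout Talk & Keynote Block, Breakout Talk & Keynote Session, Keynote Block & Keynote Session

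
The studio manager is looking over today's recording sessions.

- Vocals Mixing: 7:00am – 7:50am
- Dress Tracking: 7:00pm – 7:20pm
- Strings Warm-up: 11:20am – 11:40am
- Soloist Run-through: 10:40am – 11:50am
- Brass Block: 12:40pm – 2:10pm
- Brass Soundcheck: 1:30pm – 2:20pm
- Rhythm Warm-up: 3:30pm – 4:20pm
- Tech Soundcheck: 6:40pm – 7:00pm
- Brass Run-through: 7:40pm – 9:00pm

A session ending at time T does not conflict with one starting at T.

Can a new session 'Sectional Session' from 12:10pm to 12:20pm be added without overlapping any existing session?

Vocals Mixing: ends 7:50am at or before Sectional Session starts 12:10pm → clear.
Soloist Run-through: ends 11:50am at or before Sectional Session starts 12:10pm → clear.
Strings Warm-up: ends 11:40am at or before Sectional Session starts 12:10pm → clear.
Brass Block: starts 12:40pm at or after Sectional Session ends 12:20pm → clear.
Brass Soundcheck: starts 1:30pm at or after Sectional Session ends 12:20pm → clear.
Rhythm Warm-up: starts 3:30pm at or after Sectional Session ends 12:20pm → clear.
Tech Soundcheck: starts 6:40pm at or after Sectional Session ends 12:20pm → clear.
Dress Tracking: starts 7:00pm at or after Sectional Session ends 12:20pm → clear.
Brass Run-through: starts 7:40pm at or after Sectional Session ends 12:20pm → clear.

Yes — the slot is free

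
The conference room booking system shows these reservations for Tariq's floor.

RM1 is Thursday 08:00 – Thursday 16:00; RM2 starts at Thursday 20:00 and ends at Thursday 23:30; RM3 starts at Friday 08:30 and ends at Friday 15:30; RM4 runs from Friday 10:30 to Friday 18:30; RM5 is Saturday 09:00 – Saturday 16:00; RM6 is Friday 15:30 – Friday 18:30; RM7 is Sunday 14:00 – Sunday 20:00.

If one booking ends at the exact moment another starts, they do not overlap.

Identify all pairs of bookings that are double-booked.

Sorted by start: RM1, RM2, RM3, RM4, RM6, RM5, RM7.
RM2 starts after RM1 ends, so nothing later overlaps RM1 either.
RM3 starts after RM2 ends, so nothing later overlaps RM2 either.
RM4 starts before RM3 ends → RM3 and RM4 overlap.
RM6 starts exactly when RM3 ends (back-to-back, no overlap), so nothing later overlaps RM3 either.
RM6 starts before RM4 ends → RM4 and RM6 overlap.
RM5 starts after RM4 ends, so nothing later overlaps RM4 either.
RM5 starts after RM6 ends, so nothing later overlaps RM6 either.
RM7 starts after RM5 ends.

RM3 & RM4, RM4 & RM6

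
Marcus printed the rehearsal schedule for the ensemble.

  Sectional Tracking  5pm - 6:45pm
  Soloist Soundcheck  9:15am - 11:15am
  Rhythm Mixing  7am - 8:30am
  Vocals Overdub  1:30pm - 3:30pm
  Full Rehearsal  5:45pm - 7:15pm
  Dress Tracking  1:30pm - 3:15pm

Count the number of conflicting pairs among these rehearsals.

2

Sorted by start: Rhythm Mixing, Soloist Soundcheck, Vocals Overdub, Dress Tracking, Sectional Tracking, Full Rehearsal.
Soloist Soundcheck starts after Rhythm Mixing ends — done with Rhythm Mixing.
Vocals Overdub starts after Soloist Soundcheck ends — done with Soloist Soundcheck.
Dress Tracking starts before Vocals Overdub ends → Vocals Overdub and Dress Tracking overlap.
Sectional Tracking starts after Vocals Overdub ends — done with Vocals Overdub.
Sectional Tracking starts after Dress Tracking ends — done with Dress Tracking.
Full Rehearsal starts before Sectional Tracking ends → Sectional Tracking and Full Rehearsal overlap.
Overlapping pairs: Dress Tracking & Vocals Overdub, Full Rehearsal & Sectional Tracking — 2 in total.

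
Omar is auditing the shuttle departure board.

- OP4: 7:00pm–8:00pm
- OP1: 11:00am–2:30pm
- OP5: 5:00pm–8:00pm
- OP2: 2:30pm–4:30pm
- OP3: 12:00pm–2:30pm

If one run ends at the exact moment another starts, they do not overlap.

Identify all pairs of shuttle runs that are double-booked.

OP1 & OP3, OP4 & OP5

Check each pair: they overlap iff neither finishes before the other starts.
Sorted by start: OP1, OP3, OP2, OP5, OP4.
OP3 starts before OP1 ends → OP1 and OP3 overlap.
OP2 starts exactly when OP1 ends (back-to-back, no overlap), so nothing later overlaps OP1 either.
OP2 starts exactly when OP3 ends (back-to-back, no overlap), so nothing later overlaps OP3 either.
OP5 starts after OP2 ends, so nothing later overlaps OP2 either.
OP4 starts before OP5 ends → OP5 and OP4 overlap.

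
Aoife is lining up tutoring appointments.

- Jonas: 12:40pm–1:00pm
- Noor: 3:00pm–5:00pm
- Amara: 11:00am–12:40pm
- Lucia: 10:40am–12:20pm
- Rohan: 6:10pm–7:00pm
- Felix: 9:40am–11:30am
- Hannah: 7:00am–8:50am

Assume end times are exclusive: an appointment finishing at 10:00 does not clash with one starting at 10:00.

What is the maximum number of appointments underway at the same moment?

3

Sweep the timeline, counting +1 at each start and −1 at each end (ends before starts at a tie):
7:00am start Hannah → 1
8:50am end Hannah → 0
9:40am start Felix → 1
10:40am start Lucia → 2
11:00am start Amara → 3
11:30am end Felix → 2
12:20pm end Lucia → 1
12:40pm end Amara → 0
12:40pm start Jonas → 1
1:00pm end Jonas → 0
3:00pm start Noor → 1
5:00pm end Noor → 0
6:10pm start Rohan → 1
7:00pm end Rohan → 0
Peak is 3, at 11:00am (Amara, Felix, Lucia).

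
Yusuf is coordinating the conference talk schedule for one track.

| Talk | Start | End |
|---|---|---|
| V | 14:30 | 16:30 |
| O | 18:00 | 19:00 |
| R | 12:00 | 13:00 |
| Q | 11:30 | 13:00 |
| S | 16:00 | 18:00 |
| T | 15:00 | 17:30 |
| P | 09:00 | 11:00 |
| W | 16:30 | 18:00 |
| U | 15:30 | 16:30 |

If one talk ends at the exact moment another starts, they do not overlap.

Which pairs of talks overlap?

Sorted by start: P, Q, R, V, T, U, S, W, O.
Q starts after P ends, so nothing later overlaps P either.
R starts before Q ends → Q and R overlap.
V starts after Q ends, so nothing later overlaps Q either.
V starts after R ends, so nothing later overlaps R either.
T starts before V ends → V and T overlap.
U starts before V ends → V and U overlap.
S starts before V ends → V and S overlap.
W starts exactly when V ends (back-to-back, no overlap), so nothing later overlaps V either.
U starts before T ends → T and U overlap.
S starts before T ends → T and S overlap.
W starts before T ends → T and W overlap.
O starts after T ends.
S starts before U ends → U and S overlap.
W starts exactly when U ends (back-to-back, no overlap), so nothing later overlaps U either.
W starts before S ends → S and W overlap.
O starts exactly when S ends (back-to-back, no overlap).
O starts exactly when W ends (back-to-back, no overlap).

Q & R, S & T, S & U, S & V, S & W, T & U, T & V, T & W, U & V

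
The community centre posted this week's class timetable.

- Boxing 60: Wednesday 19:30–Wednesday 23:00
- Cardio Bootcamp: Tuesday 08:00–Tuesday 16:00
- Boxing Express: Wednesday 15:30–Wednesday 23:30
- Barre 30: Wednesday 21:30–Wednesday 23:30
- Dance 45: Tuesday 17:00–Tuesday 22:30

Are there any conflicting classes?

Sorted by start: Cardio Bootcamp, Dance 45, Boxing Express, Boxing 60, Barre 30.
Dance 45 starts after Cardio Bootcamp ends, so nothing later overlaps Cardio Bootcamp either.
Boxing Express starts after Dance 45 ends, so nothing later overlaps Dance 45 either.
Boxing 60 starts before Boxing Express ends → Boxing Express and Boxing 60 overlap.
That's a conflict, so the schedule is not conflict-free.

Yes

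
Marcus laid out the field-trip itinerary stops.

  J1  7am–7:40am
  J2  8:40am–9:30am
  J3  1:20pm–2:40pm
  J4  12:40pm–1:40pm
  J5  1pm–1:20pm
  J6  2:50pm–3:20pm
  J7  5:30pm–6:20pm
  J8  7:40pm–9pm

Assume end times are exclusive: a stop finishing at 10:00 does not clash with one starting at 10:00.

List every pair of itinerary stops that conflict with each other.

J3 & J4, J4 & J5

Sorted by start: J1, J2, J4, J5, J3, J6, J7, J8.
J2 starts after J1 ends — done with J1.
J4 starts after J2 ends — done with J2.
J5 starts before J4 ends → J4 and J5 overlap.
J3 starts before J4 ends → J4 and J3 overlap.
J6 starts after J4 ends — done with J4.
J3 starts exactly when J5 ends (back-to-back, no overlap) — done with J5.
J6 starts after J3 ends — done with J3.
J7 starts after J6 ends — done with J6.
J8 starts after J7 ends.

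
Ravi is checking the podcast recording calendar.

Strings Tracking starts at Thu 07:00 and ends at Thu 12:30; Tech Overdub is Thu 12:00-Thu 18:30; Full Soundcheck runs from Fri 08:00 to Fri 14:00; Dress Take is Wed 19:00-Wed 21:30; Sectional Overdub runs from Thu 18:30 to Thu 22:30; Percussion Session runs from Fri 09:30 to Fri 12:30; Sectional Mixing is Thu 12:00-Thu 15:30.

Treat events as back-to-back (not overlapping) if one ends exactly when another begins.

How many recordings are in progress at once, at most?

Sweep the timeline, counting +1 at each start and −1 at each end (ends before starts at a tie):
Wed 19:00 start Dress Take → 1
Wed 21:30 end Dress Take → 0
Thu 07:00 start Strings Tracking → 1
Thu 12:00 start Sectional Mixing → 2
Thu 12:00 start Tech Overdub → 3
Thu 12:30 end Strings Tracking → 2
Thu 15:30 end Sectional Mixing → 1
Thu 18:30 end Tech Overdub → 0
Thu 18:30 start Sectional Overdub → 1
Thu 22:30 end Sectional Overdub → 0
Fri 08:00 start Full Soundcheck → 1
Fri 09:30 start Percussion Session → 2
Fri 12:30 end Percussion Session → 1
Fri 14:00 end Full Soundcheck → 0
Peak is 3, at Thu 12:00 (Sectional Mixing, Strings Tracking, Tech Overdub).

3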